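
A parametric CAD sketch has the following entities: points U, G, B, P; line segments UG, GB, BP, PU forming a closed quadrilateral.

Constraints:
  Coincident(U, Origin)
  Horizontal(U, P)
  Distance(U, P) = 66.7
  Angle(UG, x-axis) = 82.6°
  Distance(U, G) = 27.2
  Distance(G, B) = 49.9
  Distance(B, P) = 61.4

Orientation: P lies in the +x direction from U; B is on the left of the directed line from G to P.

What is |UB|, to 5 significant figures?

71.562

U is at the origin; UP is horizontal with |UP| = 66.7 and P in +x, so P = (66.7, 0). UG runs at 82.6° with |UG| = 27.2, so G = (3.5032, 26.973). B is determined by |GB| = 49.9 and |BP| = 61.4 together: it lies at the intersection of circle(G, 49.9) and circle(P, 61.4). With |GP| = 68.712, the foot of the radical line on GP is 25.042 from G and the perpendicular offset is √(49.9² − 25.042²) = 43.161. Taking the left-of-GP solution: B = (43.479, 56.839).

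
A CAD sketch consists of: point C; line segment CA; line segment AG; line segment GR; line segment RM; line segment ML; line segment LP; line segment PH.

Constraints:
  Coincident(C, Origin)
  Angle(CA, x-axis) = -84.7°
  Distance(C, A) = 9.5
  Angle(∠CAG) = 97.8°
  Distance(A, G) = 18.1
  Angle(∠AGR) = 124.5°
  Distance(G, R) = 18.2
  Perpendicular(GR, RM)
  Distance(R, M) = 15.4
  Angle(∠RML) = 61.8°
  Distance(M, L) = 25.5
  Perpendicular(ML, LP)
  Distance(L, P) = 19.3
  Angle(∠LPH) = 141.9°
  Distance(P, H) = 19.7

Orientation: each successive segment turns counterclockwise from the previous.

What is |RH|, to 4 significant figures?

22.08

C is at the origin; CA runs at -84.7° with length 9.5, so A = (0.8775, -9.459). ∠CAG = 97.8° gives AG at -2.500° from the x-axis; with |AG| = 18.1, G = (18.96, -10.25). ∠AGR = 124.5° gives GR at 53.00° from the x-axis; with |GR| = 18.2, R = (29.91, 4.286). GR ⟂ RM, so RM runs at 143.0°; with |RM| = 15.4, M = (17.61, 13.55). ∠RML = 61.8° gives ML at -98.80° from the x-axis; with |ML| = 25.5, L = (13.71, -11.65). The perpendicularity gives LP at right angles to ML, so LP runs at -8.800°; with |LP| = 19.3, P = (32.79, -14.60). ∠LPH = 141.9° gives PH at 29.30° from the x-axis; with |PH| = 19.7, H = (49.97, -4.957). Then |RH| = |H − R| = 22.08.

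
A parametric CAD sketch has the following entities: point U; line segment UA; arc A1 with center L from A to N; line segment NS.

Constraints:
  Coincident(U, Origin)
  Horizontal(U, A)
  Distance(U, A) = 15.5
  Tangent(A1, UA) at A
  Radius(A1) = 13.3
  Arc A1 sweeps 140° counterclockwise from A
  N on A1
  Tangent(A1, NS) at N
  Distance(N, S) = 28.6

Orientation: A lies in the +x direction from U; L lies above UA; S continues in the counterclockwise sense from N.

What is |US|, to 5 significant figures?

41.927

U is at the origin; UA is horizontal with |UA| = 15.5 and A on the +x side, so A = (15.500, 0.0000). A1 meets UA tangentially, so LA is at right angles to UA, so L = A + (0, 13.3) = (15.500, 13.300). On A1, A sits at bearing -90° from L; a 140° counterclockwise sweep puts N at bearing 50°, so N = L + 13.3·(cos 50°, sin 50°) = (24.049, 23.488). The tangent condition forces LN to be normal to NS, so NS runs along (−sin 50°, cos 50°); with |NS| = 28.6, S = (2.1402, 41.872). Then |US| = |S − U| = 41.927.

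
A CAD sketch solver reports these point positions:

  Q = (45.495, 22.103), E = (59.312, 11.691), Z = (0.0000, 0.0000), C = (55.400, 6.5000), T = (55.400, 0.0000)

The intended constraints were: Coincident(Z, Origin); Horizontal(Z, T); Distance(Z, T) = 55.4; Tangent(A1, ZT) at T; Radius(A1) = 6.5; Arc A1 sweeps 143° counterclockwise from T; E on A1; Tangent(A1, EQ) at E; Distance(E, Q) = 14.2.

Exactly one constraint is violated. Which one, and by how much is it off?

Distance(E, Q) = 14.2 — off by 3.10.

Z = (0.00, 0.00) ✓; Z.y = 0.00, T.y = 0.00 ✓; |ZT| = 55.40 ✓; ∠(CT, TZ) = 90.00° ✓; |CT| = 6.500 ✓; bearing(C→E) − bearing(C→T) = 143.0° ✓; |CE| = 6.500 ✓; ∠(CE, EQ) = 90.00° ✓; |EQ| = 17.30 ✗.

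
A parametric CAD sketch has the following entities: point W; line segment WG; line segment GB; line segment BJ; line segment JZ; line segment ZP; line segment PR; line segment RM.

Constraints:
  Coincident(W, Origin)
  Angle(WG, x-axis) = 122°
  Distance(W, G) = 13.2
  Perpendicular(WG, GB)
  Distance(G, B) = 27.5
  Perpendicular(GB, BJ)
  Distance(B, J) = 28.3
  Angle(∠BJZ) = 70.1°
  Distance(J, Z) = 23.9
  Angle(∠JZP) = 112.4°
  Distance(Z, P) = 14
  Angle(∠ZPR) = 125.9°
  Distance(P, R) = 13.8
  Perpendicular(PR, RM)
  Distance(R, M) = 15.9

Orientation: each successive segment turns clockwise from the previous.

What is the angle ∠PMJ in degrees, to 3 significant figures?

108°

∠ZPR = 125.9° gives PR at 70.4° from the x-axis; with |PR| = 13.8, R = (4.65, 21.3). The perpendicularity gives RM at right angles to PR, so RM runs at -19.6°; with |RM| = 15.9, M = (19.6, 16.0). Then cos ∠PMJ = MP·MJ / (|MP||MJ|), giving 108°.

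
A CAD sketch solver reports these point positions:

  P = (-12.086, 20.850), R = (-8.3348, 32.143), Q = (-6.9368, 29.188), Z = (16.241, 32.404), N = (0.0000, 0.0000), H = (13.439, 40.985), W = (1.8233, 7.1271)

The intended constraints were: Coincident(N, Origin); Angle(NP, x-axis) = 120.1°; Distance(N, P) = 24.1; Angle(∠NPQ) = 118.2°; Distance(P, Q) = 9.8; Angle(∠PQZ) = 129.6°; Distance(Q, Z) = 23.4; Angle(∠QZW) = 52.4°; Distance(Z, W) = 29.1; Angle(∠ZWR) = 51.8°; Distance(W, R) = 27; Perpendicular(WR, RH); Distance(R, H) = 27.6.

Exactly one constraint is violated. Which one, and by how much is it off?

Distance(R, H) = 27.6 — off by 4.10.

N = (0.00, 0.00) ✓; NP at 120.1° ✓; |NP| = 24.10 ✓; ∠NPQ = 118.2° ✓; |PQ| = 9.800 ✓; ∠PQZ = 129.6° ✓; |QZ| = 23.40 ✓; ∠QZW = 52.40° ✓; |ZW| = 29.10 ✓; ∠ZWR = 51.80° ✓; |WR| = 27.00 ✓; ∠(WR, RH) = 90.00° ✓; |RH| = 23.50 ✗.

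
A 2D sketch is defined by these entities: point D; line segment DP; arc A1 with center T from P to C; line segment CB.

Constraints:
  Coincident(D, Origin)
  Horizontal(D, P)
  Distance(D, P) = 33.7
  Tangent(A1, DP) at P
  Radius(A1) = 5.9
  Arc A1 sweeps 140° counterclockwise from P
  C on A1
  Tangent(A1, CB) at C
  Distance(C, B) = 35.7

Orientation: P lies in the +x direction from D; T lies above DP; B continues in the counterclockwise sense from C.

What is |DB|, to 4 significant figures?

34.88

On A1, P sits at bearing -90° from T; a 140° counterclockwise sweep puts C at bearing 50°, so C = T + 5.9·(cos 50°, sin 50°) = (37.49, 10.42). The tangent condition forces TC to be normal to CB, so CB runs along (−sin 50°, cos 50°); with |CB| = 35.7, B = (10.14, 33.37). Then |DB| = |B − D| = 34.88.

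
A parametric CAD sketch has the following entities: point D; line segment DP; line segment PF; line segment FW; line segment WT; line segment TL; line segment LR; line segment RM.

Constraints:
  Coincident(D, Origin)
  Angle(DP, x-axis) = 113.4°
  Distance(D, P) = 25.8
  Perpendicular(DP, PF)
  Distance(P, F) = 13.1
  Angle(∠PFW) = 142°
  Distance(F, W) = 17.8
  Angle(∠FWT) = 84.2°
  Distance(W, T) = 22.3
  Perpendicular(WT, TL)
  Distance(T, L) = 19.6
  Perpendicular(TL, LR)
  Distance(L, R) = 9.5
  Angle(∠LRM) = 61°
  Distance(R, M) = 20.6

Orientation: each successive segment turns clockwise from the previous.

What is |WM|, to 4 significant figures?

22.84

D is at the origin; DP runs at 113.4° with length 25.8, so P = (-10.25, 23.68). DP is perpendicular to PF, so PF runs at 23.40°; with |PF| = 13.1, F = (1.776, 28.88). ∠PFW = 142.0° gives FW at -14.60° from the x-axis; with |FW| = 17.8, W = (19.00, 24.39). ∠FWT = 84.2° gives WT at -110.4° from the x-axis; with |WT| = 22.3, T = (11.23, 3.492). WT is perpendicular to TL, so TL runs at 159.6°; with |TL| = 19.6, L = (-7.142, 10.32). TL ⟂ LR, so LR runs at 69.60°; with |LR| = 9.5, R = (-3.831, 19.23). ∠LRM = 61.0° gives RM at -49.40° from the x-axis; with |RM| = 20.6, M = (9.575, 3.588). Then |WM| = |M − W| = 22.84.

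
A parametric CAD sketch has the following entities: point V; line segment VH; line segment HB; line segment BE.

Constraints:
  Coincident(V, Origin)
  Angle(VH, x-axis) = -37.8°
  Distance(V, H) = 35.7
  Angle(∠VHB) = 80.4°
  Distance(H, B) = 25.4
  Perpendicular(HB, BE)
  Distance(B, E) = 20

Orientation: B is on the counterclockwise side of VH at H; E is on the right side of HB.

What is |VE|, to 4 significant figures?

58.53

V is at the origin; VH runs at -37.8° with length 35.7, so H = 35.7·(cos -37.8°, sin -37.8°) = (28.21, -21.88). ∠VHB = 80.4°, so HB runs at -37.8° + (180° − 80.4°) = 61.80° from the x-axis; with |HB| = 25.4, B = H + 25.4·(cos 61.80°, sin 61.80°) = (40.21, 0.5043). HB is perpendicular to BE; with |BE| = 20.0 on the right of HB, E = B + 20.0·(0.8813, -0.4726) = (57.84, -8.947). Then |VE| = |E − V| = 58.53.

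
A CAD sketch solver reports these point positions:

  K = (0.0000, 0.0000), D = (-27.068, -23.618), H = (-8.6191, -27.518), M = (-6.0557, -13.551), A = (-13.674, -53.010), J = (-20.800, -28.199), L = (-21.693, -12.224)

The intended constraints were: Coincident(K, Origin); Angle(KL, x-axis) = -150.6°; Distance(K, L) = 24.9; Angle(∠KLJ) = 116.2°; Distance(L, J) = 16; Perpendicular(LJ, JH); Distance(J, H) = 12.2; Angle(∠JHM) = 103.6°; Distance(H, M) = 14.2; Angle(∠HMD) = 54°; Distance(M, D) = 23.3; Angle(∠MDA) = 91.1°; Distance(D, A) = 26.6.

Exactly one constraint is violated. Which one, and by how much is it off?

Distance(D, A) = 26.6 — off by 5.70.

K = (0.00, 0.00) ✓; KL at -150.6° ✓; |KL| = 24.90 ✓; ∠KLJ = 116.2° ✓; |LJ| = 16.00 ✓; ∠(LJ, JH) = 90.00° ✓; |JH| = 12.20 ✓; ∠JHM = 103.6° ✓; |HM| = 14.20 ✓; ∠HMD = 54.00° ✓; |MD| = 23.30 ✓; ∠MDA = 91.10° ✓; |DA| = 32.30 ✗.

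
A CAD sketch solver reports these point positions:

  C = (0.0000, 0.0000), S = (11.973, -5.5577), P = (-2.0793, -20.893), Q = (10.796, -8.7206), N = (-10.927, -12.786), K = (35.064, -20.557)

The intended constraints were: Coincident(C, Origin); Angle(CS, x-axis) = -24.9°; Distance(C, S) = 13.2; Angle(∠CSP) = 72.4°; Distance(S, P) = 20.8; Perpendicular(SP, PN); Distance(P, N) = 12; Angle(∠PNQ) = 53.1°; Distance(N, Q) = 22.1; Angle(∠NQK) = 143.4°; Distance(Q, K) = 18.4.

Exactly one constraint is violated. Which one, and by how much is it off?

Distance(Q, K) = 18.4 — off by 8.60.

C = (0.00, 0.00) ✓; CS at -24.90° ✓; |CS| = 13.20 ✓; ∠CSP = 72.40° ✓; |SP| = 20.80 ✓; ∠(SP, PN) = 90.00° ✓; |PN| = 12.00 ✓; ∠PNQ = 53.10° ✓; |NQ| = 22.10 ✓; ∠NQK = 143.4° ✓; |QK| = 27.00 ✗.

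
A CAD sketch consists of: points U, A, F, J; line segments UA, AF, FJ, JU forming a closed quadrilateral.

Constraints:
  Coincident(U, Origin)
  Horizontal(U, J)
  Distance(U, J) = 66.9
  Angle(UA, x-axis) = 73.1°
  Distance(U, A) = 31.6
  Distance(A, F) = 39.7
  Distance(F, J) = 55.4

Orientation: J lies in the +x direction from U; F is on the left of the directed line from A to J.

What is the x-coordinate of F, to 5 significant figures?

43.494

U is at the origin; U and J share the same y with |UJ| = 66.9 and J in +x, so J = (66.9, 0). UA runs at 73.1° with |UA| = 31.6, so A = (9.1862, 30.235). F is determined by |AF| = 39.7 and |FJ| = 55.4 together: it lies at the intersection of circle(A, 39.7) and circle(J, 55.4). With |AJ| = 65.154, the foot of the radical line on AJ is 21.119 from A and the perpendicular offset is √(39.7² − 21.119²) = 33.617. Taking the left-of-AJ solution: F = (43.494, 50.213).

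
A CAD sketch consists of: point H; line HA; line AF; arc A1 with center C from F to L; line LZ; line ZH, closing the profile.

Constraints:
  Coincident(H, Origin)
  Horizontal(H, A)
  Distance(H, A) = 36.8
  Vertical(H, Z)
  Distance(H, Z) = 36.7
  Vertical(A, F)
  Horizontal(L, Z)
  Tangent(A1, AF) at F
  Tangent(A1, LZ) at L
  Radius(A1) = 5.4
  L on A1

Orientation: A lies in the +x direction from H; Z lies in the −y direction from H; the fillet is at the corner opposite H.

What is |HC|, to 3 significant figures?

44.3

H is at the origin; HA is horizontal with |HA| = 36.8 and A on the +x side, so A = (36.8, 0.00). H and Z share the same x with |HZ| = 36.7 and Z on the −y side, so Z = (0.00, -36.7). The virtual corner opposite H is at (36.8, -36.7). Tangency of A1 to AF means the radius CF is perpendicular to AF and A1 meets LZ tangentially, so CL is at right angles to LZ, with radius 5.4, so the center C sits 5.4 in from both sides at C = (31.4, -31.3). Then |HC| = |C − H| = 44.3.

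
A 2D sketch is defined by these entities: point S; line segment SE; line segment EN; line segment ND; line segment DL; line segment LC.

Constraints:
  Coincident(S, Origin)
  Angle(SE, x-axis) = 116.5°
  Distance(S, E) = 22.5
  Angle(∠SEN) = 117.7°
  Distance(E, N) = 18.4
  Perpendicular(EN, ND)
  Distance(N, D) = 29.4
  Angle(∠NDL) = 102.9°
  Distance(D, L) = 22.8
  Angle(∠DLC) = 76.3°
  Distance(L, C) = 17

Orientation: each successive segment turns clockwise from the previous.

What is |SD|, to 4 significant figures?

30.38

S is at the origin; SE runs at 116.5° with length 22.5, so E = (-10.04, 20.14). ∠SEN = 117.7° gives EN at 54.20° from the x-axis; with |EN| = 18.4, N = (0.7238, 35.06). EN is perpendicular to ND, so ND runs at -35.80°; with |ND| = 29.4, D = (24.57, 17.86). Then |SD| = |D − S| = 30.38.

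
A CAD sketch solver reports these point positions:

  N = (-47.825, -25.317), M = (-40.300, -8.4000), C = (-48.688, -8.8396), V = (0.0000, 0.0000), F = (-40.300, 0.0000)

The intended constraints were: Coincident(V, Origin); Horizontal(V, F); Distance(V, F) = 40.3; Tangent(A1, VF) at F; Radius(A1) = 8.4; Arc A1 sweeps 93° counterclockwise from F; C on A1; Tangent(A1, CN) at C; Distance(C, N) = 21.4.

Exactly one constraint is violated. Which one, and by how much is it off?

Distance(C, N) = 21.4 — off by 4.90.

V = (0.00, 0.00) ✓; V.y = 0.00, F.y = 0.00 ✓; |VF| = 40.30 ✓; ∠(MF, FV) = 90.00° ✓; |MF| = 8.400 ✓; bearing(M→C) − bearing(M→F) = 93.00° ✓; |MC| = 8.400 ✓; ∠(MC, CN) = 90.00° ✓; |CN| = 16.50 ✗.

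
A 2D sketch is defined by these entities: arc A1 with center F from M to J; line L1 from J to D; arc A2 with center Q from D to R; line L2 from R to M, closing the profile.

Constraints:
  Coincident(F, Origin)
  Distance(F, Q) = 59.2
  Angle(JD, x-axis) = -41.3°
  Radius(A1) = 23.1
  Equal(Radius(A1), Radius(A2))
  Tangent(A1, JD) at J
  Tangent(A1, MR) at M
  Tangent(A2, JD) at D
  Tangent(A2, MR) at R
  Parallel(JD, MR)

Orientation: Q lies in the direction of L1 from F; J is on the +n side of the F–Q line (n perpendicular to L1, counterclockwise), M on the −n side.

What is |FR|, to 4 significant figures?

63.55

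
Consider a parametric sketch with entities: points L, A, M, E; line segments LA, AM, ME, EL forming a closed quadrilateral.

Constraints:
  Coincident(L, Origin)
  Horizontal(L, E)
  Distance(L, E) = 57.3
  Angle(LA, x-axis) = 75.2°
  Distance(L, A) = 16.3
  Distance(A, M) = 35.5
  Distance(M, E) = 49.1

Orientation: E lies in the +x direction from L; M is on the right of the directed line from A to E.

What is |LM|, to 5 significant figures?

22.348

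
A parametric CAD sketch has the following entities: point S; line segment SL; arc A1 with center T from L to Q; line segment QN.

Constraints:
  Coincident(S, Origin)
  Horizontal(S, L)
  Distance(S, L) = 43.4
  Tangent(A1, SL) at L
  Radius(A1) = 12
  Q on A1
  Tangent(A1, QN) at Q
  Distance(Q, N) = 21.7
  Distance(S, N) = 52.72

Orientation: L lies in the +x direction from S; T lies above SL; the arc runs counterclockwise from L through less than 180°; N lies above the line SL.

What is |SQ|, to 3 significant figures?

56.1

Checks: |TQ| = 12.00 ✓; ∠(TQ, QN) = 90.00° ✓; |QN| = 21.70 ✓; |SN| = 52.72 ✓.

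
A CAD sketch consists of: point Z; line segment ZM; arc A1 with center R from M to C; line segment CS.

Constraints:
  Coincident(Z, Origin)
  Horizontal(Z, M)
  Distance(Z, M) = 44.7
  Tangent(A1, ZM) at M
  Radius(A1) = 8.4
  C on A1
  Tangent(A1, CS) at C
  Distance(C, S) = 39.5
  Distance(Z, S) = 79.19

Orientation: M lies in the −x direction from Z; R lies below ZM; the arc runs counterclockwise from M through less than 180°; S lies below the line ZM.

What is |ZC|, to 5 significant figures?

52.765

Checks: Z = (0.00, 0.00) ✓; |RC| = 8.400 ✓; ∠(RC, CS) = 90.00° ✓; |CS| = 39.50 ✓; |ZS| = 79.19 ✓.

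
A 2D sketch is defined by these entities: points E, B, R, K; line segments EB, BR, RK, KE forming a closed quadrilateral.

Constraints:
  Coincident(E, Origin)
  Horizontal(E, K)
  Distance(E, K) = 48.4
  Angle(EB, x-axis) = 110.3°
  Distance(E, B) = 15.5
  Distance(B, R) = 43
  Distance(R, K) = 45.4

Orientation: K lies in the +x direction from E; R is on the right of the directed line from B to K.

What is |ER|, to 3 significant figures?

27.5

E is at the origin; E and K share the same y with |EK| = 48.4 and K in +x, so K = (48.4, 0). EB runs at 110.3° with |EB| = 15.5, so B = (-5.38, 14.5). R is determined by |BR| = 43.0 and |RK| = 45.4 together: it lies at the intersection of circle(B, 43.0) and circle(K, 45.4). With |BK| = 55.7, the foot of the radical line on BK is 25.9 from B and the perpendicular offset is √(43.0² − 25.9²) = 34.3. Taking the right-of-BK solution: R = (10.7, -25.3).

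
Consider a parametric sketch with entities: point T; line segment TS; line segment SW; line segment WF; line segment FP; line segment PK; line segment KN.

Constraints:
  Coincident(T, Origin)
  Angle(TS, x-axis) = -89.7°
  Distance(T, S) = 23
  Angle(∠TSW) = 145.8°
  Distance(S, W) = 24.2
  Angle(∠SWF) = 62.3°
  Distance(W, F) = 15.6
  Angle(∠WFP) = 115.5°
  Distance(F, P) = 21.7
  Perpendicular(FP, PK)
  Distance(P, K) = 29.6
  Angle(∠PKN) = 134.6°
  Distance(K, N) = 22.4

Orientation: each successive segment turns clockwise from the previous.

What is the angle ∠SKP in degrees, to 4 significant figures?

14.43°

∠WFP = 115.5° gives FP at 53.90° from the x-axis; with |FP| = 21.7, P = (-8.011, -11.83). The perpendicularity gives PK at right angles to FP, so PK runs at -36.10°; with |PK| = 29.6, K = (15.91, -29.27). Then cos ∠SKP = KS·KP / (|KS||KP|), giving 14.43°.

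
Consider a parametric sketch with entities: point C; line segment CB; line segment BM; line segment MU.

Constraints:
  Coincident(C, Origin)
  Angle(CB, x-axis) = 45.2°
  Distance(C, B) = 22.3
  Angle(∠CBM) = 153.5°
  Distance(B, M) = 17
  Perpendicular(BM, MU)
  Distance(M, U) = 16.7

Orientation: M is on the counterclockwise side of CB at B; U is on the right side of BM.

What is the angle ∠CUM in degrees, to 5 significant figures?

54.204°

C is at the origin; CB runs at 45.2° with length 22.3, so B = 22.3·(cos 45.2°, sin 45.2°) = (15.713, 15.823). ∠CBM = 153.5°, so BM runs at 45.2° + (180° − 153.5°) = 71.700° from the x-axis; with |BM| = 17.0, M = B + 17.0·(cos 71.700°, sin 71.700°) = (21.051, 31.964). The perpendicularity gives MU at right angles to BM; with |MU| = 16.7 on the right of BM, U = M + 16.7·(0.94943, -0.31399) = (36.907, 26.720). Then cos ∠CUM = UC·UM / (|UC||UM|), giving 54.204°.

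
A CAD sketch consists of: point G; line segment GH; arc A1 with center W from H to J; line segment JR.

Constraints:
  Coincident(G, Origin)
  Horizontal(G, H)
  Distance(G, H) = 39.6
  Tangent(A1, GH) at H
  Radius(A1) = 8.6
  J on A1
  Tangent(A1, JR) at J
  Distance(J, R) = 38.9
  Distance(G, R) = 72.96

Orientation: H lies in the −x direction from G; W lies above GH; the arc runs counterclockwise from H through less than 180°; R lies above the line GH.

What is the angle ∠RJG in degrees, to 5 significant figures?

153.88°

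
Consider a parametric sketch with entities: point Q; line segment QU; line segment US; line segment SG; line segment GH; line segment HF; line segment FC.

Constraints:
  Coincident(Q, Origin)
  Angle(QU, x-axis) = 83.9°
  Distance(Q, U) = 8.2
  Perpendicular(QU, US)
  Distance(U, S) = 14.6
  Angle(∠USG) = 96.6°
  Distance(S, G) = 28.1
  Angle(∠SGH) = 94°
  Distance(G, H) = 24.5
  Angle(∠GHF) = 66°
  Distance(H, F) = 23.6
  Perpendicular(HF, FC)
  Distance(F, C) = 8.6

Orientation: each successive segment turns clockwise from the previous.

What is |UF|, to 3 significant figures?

9.50

Q is at the origin; QU runs at 83.9° with length 8.2, so U = (0.871, 8.15). The perpendicularity gives US at right angles to QU, so US runs at -6.10°; with |US| = 14.6, S = (15.4, 6.60). ∠USG = 96.6° gives SG at -89.5° from the x-axis; with |SG| = 28.1, G = (15.6, -21.5). ∠SGH = 94.0° gives GH at -176° from the x-axis; with |GH| = 24.5, H = (-8.79, -23.4). ∠GHF = 66.0° gives HF at 70.5° from the x-axis; with |HF| = 23.6, F = (-0.913, -1.17). Then |UF| = |F − U| = 9.50.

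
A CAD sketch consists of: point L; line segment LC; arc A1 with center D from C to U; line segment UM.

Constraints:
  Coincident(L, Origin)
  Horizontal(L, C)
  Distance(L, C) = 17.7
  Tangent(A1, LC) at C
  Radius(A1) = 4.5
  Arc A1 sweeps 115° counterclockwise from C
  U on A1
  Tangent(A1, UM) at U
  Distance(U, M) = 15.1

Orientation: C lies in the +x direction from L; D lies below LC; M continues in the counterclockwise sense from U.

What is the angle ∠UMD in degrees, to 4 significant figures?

16.59°

L is at the origin; LC is horizontal with |LC| = 17.7 and C on the +x side, so C = (17.70, 0.000). Since A1 is tangent to LC there, DC ⟂ LC, so D = C + (0, -4.5) = (17.70, -4.500). On A1, C sits at bearing 90° from D; a 115° counterclockwise sweep puts U at bearing 205°, so U = D + 4.5·(cos 205°, sin 205°) = (13.62, -6.402). Since A1 is tangent to UM there, DU ⟂ UM, so UM runs along (−sin 205°, cos 205°); with |UM| = 15.1, M = (20.00, -20.09). Then cos ∠UMD = MU·MD / (|MU||MD|), giving 16.59°.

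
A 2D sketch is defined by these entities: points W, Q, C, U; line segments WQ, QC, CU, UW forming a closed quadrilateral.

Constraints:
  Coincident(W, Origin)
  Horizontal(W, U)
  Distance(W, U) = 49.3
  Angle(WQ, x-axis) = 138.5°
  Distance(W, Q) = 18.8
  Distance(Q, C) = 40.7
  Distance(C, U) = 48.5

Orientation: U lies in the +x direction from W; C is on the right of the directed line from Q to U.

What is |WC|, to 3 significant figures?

23.6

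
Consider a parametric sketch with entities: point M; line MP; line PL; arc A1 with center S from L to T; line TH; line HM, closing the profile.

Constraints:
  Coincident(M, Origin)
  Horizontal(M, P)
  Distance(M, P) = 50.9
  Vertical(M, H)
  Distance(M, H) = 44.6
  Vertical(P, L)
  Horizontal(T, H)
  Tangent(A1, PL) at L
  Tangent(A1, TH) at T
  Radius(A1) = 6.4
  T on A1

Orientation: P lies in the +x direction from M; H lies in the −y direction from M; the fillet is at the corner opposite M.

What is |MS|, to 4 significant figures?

58.65

M is at the origin; MP is horizontal with |MP| = 50.9 and P on the +x side, so P = (50.90, 0.000). MH is vertical with |MH| = 44.6 and H on the −y side, so H = (0.000, -44.60). The virtual corner opposite M is at (50.90, -44.60). A1 meets PL tangentially, so SL is at right angles to PL and tangency of A1 to TH means the radius ST is perpendicular to TH, with radius 6.4, so the center S sits 6.4 in from both sides at S = (44.50, -38.20). Then |MS| = |S − M| = 58.65.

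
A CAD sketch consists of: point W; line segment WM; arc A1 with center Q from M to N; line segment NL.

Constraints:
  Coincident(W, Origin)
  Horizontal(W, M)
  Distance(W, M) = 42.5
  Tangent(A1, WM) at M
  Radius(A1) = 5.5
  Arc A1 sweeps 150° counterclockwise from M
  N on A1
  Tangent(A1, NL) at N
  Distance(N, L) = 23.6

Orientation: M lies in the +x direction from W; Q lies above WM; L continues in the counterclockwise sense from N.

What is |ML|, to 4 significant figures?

28.28

W is at the origin; W and M share the same y with |WM| = 42.5 and M on the +x side, so M = (42.50, 0.000). The tangent condition forces QM to be normal to WM, so Q = M + (0, 5.5) = (42.50, 5.500). On A1, M sits at bearing -90° from Q; a 150° counterclockwise sweep puts N at bearing 60°, so N = Q + 5.5·(cos 60°, sin 60°) = (45.25, 10.26). Since A1 is tangent to NL there, QN ⟂ NL, so NL runs along (−sin 60°, cos 60°); with |NL| = 23.6, L = (24.81, 22.06). Then |ML| = |L − M| = 28.28.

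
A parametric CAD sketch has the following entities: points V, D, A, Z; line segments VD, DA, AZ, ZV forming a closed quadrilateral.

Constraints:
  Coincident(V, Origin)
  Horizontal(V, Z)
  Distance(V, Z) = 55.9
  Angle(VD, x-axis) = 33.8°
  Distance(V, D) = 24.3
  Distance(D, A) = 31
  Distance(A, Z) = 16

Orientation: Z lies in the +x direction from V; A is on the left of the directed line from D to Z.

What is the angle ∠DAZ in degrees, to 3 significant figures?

104°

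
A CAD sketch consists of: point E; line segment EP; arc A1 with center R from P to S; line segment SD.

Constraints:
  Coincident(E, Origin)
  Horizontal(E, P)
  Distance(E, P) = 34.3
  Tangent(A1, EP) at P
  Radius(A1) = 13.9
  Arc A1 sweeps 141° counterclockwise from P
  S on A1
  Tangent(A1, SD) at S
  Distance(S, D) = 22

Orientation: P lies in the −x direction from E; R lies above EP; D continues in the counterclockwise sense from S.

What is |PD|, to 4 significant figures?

39.44

E is at the origin; EP is horizontal with |EP| = 34.3 and P on the −x side, so P = (-34.30, 0.000). The tangent condition forces RP to be normal to EP, so R = P + (0, 13.9) = (-34.30, 13.90). On A1, P sits at bearing -90° from R; a 141° counterclockwise sweep puts S at bearing 51°, so S = R + 13.9·(cos 51°, sin 51°) = (-25.55, 24.70). The tangent condition forces RS to be normal to SD, so SD runs along (−sin 51°, cos 51°); with |SD| = 22.0, D = (-42.65, 38.55). Then |PD| = |D − P| = 39.44.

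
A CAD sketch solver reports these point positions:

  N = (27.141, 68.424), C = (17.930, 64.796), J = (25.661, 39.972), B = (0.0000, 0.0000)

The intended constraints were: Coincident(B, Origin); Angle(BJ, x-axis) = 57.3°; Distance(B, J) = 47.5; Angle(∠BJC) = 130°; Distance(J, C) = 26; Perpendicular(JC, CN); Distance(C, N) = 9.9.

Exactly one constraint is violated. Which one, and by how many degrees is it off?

Perpendicular(JC, CN) — off by 4.20°.

B = (0.00, 0.00) ✓; BJ at 57.30° ✓; |BJ| = 47.50 ✓; ∠BJC = 130.0° ✓; |JC| = 26.00 ✓; ∠(JC, CN) = 85.80° ✗; |CN| = 9.900 ✓.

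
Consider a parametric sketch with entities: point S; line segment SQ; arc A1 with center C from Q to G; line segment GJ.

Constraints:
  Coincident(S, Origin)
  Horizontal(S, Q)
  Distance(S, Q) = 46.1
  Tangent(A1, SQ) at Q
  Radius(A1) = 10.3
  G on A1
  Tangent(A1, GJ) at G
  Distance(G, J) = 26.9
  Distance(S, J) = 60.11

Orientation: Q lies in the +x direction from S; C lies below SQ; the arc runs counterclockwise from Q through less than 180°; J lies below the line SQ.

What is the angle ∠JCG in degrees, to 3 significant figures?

69.0°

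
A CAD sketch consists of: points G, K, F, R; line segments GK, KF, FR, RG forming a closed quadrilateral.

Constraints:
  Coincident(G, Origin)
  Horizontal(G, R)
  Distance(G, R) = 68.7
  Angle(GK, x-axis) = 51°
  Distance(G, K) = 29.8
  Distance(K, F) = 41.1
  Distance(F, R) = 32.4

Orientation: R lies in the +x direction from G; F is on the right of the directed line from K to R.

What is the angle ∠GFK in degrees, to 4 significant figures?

42.62°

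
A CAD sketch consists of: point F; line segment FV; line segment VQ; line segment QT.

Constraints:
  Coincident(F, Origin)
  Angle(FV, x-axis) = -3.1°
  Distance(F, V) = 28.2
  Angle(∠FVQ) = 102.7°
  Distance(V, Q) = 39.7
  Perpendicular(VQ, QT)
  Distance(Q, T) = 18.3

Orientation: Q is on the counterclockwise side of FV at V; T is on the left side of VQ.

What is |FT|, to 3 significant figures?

46.8

F is at the origin; FV runs at -3.1° with length 28.2, so V = 28.2·(cos -3.1°, sin -3.1°) = (28.2, -1.53). ∠FVQ = 102.7°, so VQ runs at -3.1° + (180° − 102.7°) = 74.2° from the x-axis; with |VQ| = 39.7, Q = V + 39.7·(cos 74.2°, sin 74.2°) = (39.0, 36.7). VQ is perpendicular to QT; with |QT| = 18.3 on the left of VQ, T = Q + 18.3·(-0.962, 0.272) = (21.4, 41.7). Then |FT| = |T − F| = 46.8.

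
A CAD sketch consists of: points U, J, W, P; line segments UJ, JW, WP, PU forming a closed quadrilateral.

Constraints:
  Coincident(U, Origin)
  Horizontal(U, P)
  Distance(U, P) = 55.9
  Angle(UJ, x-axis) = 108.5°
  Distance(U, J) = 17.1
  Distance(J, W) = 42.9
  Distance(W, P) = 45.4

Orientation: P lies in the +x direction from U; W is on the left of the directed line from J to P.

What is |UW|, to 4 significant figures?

49.47

U is at the origin; U and P share the same y with |UP| = 55.9 and P in +x, so P = (55.9, 0). UJ runs at 108.5° with |UJ| = 17.1, so J = (-5.426, 16.22). W is determined by |JW| = 42.9 and |WP| = 45.4 together: it lies at the intersection of circle(J, 42.9) and circle(P, 45.4). With |JP| = 63.43, the foot of the radical line on JP is 29.98 from J and the perpendicular offset is √(42.9² − 29.98²) = 30.69. Taking the left-of-JP solution: W = (31.40, 38.22).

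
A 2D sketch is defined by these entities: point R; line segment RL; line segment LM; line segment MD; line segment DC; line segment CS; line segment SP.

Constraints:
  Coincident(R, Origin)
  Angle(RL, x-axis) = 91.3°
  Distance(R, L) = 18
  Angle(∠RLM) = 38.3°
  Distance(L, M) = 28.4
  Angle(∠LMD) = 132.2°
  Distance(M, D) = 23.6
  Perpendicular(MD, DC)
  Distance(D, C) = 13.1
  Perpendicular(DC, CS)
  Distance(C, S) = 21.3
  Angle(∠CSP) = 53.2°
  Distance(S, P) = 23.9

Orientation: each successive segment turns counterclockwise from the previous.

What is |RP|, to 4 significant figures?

30.05

The perpendicularity gives CS at right angles to DC, so CS runs at 100.8°; with |CS| = 21.3, S = (-4.201, -4.490). ∠CSP = 53.2° gives SP at -132.4° from the x-axis; with |SP| = 23.9, P = (-20.32, -22.14). Then |RP| = |P − R| = 30.05.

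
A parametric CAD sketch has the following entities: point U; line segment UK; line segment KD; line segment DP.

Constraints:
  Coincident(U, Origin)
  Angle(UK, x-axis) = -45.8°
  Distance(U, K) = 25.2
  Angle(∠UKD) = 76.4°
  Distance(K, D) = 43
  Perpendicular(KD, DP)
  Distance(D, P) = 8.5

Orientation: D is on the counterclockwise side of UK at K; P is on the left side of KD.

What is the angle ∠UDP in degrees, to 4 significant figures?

56.55°

∠UKD = 76.4°, so KD runs at -45.8° + (180° − 76.4°) = 57.80° from the x-axis; with |KD| = 43.0, D = K + 43.0·(cos 57.80°, sin 57.80°) = (40.48, 18.32). The perpendicularity gives DP at right angles to KD; with |DP| = 8.5 on the left of KD, P = D + 8.5·(-0.8462, 0.5329) = (33.29, 22.85). Then cos ∠UDP = DU·DP / (|DU||DP|), giving 56.55°.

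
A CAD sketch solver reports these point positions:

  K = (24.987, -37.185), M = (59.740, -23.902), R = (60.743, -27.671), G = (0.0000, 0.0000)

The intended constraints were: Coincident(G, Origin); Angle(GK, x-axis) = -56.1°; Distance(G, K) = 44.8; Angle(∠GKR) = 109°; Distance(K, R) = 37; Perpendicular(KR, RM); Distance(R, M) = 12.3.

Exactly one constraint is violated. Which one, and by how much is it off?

Distance(R, M) = 12.3 — off by 8.40.

G = (0.00, 0.00) ✓; GK at -56.10° ✓; |GK| = 44.80 ✓; ∠GKR = 109.0° ✓; |KR| = 37.00 ✓; ∠(KR, RM) = 90.00° ✓; |RM| = 3.900 ✗.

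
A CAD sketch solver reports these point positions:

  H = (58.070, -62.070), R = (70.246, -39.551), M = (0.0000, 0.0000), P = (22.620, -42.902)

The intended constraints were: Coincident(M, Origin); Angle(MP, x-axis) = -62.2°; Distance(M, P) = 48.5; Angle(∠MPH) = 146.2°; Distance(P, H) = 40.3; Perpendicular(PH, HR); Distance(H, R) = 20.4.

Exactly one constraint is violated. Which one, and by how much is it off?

Distance(H, R) = 20.4 — off by 5.20.

M = (0.00, 0.00) ✓; MP at -62.20° ✓; |MP| = 48.50 ✓; ∠MPH = 146.2° ✓; |PH| = 40.30 ✓; ∠(PH, HR) = 90.00° ✓; |HR| = 25.60 ✗.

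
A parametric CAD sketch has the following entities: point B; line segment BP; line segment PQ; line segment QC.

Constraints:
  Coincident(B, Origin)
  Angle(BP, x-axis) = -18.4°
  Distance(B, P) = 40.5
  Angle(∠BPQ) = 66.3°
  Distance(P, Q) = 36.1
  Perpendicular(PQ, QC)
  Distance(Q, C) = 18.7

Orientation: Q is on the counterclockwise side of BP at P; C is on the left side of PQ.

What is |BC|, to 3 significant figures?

27.0

B is at the origin; BP runs at -18.4° with length 40.5, so P = 40.5·(cos -18.4°, sin -18.4°) = (38.4, -12.8). ∠BPQ = 66.3°, so PQ runs at -18.4° + (180° − 66.3°) = 95.3° from the x-axis; with |PQ| = 36.1, Q = P + 36.1·(cos 95.3°, sin 95.3°) = (35.1, 23.2). PQ ⟂ QC; with |QC| = 18.7 on the left of PQ, C = Q + 18.7·(-0.996, -0.0924) = (16.5, 21.4). Then |BC| = |C − B| = 27.0.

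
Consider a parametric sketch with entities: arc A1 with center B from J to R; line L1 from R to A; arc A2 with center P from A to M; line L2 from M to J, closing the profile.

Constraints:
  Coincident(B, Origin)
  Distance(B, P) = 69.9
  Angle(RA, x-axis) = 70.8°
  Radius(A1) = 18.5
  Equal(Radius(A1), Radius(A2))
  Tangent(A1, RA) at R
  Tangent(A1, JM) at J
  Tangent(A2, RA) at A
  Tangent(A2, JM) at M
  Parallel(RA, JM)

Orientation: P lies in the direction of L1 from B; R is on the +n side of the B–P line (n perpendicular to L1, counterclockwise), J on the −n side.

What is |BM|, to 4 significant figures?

72.31

Tangency of A1 to both parallel lines with radius 18.5 puts R and J at B ± 18.5·n: R = (-17.47, 6.084), J = (17.47, -6.084). Equal radii place A and M the same way about P: A = P + 18.5·n = (5.517, 72.10), M = P − 18.5·n = (40.46, 59.93). Then |BM| = |M − B| = 72.31.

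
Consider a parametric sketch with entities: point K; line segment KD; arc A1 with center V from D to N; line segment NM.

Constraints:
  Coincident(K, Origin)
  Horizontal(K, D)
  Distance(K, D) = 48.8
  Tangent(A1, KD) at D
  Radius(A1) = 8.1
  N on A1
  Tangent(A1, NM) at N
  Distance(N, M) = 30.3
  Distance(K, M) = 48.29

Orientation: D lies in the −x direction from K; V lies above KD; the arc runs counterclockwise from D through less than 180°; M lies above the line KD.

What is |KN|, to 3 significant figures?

41.4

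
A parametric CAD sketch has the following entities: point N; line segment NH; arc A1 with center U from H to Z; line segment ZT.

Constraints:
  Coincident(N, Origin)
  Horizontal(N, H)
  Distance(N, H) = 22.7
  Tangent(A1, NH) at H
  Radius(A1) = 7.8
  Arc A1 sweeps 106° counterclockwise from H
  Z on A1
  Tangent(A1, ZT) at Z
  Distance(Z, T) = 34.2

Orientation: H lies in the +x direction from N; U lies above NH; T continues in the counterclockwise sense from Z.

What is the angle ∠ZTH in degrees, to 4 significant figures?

13.42°

On A1, H sits at bearing -90° from U; a 106° counterclockwise sweep puts Z at bearing 16°, so Z = U + 7.8·(cos 16°, sin 16°) = (30.20, 9.950). Since A1 is tangent to ZT there, UZ ⟂ ZT, so ZT runs along (−sin 16°, cos 16°); with |ZT| = 34.2, T = (20.77, 42.83). Then cos ∠ZTH = TZ·TH / (|TZ||TH|), giving 13.42°.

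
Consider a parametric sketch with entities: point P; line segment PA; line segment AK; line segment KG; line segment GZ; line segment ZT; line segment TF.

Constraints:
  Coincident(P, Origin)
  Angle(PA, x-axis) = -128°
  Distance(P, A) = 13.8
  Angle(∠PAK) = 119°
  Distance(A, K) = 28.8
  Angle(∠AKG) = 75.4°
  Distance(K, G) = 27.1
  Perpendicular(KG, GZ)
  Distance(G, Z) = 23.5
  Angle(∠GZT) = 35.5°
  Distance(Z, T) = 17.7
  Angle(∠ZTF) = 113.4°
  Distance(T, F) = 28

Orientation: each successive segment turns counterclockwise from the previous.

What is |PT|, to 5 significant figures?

22.535

P is at the origin; PA runs at -128.0° with length 13.8, so A = (-8.4961, -10.875). ∠PAK = 119.0° gives AK at -67.000° from the x-axis; with |AK| = 28.8, K = (2.7569, -37.385). ∠AKG = 75.4° gives KG at 37.600° from the x-axis; with |KG| = 27.1, G = (24.228, -20.850). The perpendicularity gives GZ at right angles to KG, so GZ runs at 127.60°; with |GZ| = 23.5, Z = (9.8896, -2.2313). ∠GZT = 35.5° gives ZT at -87.900° from the x-axis; with |ZT| = 17.7, T = (10.538, -19.919). Then |PT| = |T − P| = 22.535.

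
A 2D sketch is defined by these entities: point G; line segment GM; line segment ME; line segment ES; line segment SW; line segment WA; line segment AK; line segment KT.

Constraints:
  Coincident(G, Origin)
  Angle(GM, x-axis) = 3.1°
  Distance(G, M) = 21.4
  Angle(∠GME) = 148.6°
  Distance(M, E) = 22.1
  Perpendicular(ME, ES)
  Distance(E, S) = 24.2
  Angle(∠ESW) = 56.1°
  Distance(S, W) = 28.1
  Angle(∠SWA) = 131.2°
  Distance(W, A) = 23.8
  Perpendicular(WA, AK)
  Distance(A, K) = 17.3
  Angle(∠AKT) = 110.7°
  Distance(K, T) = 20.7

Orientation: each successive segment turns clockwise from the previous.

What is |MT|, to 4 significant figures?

22.65

WA is perpendicular to AK, so AK runs at -21.00°; with |AK| = 17.3, K = (40.93, 10.25). ∠AKT = 110.7° gives KT at -90.30° from the x-axis; with |KT| = 20.7, T = (40.82, -10.45). Then |MT| = |T − M| = 22.65.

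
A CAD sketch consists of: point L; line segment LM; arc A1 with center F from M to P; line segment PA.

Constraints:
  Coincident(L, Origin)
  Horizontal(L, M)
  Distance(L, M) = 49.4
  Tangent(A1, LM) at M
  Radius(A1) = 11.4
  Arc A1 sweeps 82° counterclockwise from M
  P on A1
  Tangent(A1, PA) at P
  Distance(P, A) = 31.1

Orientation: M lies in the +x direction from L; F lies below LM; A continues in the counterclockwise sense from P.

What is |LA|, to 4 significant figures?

52.83

On A1, M sits at bearing 90° from F; an 82° counterclockwise sweep puts P at bearing 172°, so P = F + 11.4·(cos 172°, sin 172°) = (38.11, -9.813). Since A1 is tangent to PA there, FP ⟂ PA, so PA runs along (−sin 172°, cos 172°); with |PA| = 31.1, A = (33.78, -40.61). Then |LA| = |A − L| = 52.83.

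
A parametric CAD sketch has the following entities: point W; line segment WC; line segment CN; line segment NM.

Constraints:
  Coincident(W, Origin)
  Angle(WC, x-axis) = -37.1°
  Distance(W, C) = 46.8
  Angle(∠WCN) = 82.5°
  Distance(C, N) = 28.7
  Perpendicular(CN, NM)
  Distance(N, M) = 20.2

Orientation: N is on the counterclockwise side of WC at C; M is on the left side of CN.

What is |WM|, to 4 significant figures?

34.59

∠WCN = 82.5°, so CN runs at -37.1° + (180° − 82.5°) = 60.40° from the x-axis; with |CN| = 28.7, N = C + 28.7·(cos 60.40°, sin 60.40°) = (51.50, -3.276). The perpendicularity gives NM at right angles to CN; with |NM| = 20.2 on the left of CN, M = N + 20.2·(-0.8695, 0.4939) = (33.94, 6.702). Then |WM| = |M − W| = 34.59.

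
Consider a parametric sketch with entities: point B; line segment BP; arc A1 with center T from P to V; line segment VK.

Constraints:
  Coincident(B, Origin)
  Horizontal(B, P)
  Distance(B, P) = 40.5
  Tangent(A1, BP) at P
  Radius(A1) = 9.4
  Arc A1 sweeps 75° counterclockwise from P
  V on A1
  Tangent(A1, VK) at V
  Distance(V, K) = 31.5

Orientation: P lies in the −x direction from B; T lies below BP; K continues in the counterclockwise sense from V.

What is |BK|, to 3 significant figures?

68.8

On A1, P sits at bearing 90° from T; a 75° counterclockwise sweep puts V at bearing 165°, so V = T + 9.4·(cos 165°, sin 165°) = (-49.6, -6.97). Tangency of A1 to VK means the radius TV is perpendicular to VK, so VK runs along (−sin 165°, cos 165°); with |VK| = 31.5, K = (-57.7, -37.4). Then |BK| = |K − B| = 68.8.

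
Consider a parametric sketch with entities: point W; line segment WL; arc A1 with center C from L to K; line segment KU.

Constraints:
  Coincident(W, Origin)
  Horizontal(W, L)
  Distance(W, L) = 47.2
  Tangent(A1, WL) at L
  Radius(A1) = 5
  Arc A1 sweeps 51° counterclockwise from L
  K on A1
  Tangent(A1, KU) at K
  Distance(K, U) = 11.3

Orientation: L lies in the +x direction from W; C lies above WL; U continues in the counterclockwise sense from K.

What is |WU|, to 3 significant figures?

59.2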